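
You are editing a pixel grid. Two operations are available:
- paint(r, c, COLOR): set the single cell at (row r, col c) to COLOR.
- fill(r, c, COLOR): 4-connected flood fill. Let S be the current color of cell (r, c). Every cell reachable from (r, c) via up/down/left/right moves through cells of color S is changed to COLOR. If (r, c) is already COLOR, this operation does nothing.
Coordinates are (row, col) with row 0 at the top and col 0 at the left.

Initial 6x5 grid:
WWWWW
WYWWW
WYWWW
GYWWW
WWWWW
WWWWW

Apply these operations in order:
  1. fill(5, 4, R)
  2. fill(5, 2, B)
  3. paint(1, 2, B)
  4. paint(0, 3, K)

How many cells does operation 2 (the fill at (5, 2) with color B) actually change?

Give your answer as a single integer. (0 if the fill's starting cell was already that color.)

Answer: 26

Derivation:
After op 1 fill(5,4,R) [26 cells changed]:
RRRRR
RYRRR
RYRRR
GYRRR
RRRRR
RRRRR
After op 2 fill(5,2,B) [26 cells changed]:
BBBBB
BYBBB
BYBBB
GYBBB
BBBBB
BBBBB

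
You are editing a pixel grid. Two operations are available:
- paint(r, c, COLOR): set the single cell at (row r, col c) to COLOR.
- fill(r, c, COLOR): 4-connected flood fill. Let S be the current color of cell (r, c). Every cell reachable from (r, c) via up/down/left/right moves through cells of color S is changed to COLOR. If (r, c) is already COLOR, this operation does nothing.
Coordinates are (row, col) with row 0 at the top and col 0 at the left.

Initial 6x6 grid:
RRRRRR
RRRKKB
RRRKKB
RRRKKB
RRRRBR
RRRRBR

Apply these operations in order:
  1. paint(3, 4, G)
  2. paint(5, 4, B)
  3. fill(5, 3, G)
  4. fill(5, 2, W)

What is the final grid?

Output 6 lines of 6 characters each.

Answer: WWWWWW
WWWKKB
WWWKKB
WWWKGB
WWWWBR
WWWWBR

Derivation:
After op 1 paint(3,4,G):
RRRRRR
RRRKKB
RRRKKB
RRRKGB
RRRRBR
RRRRBR
After op 2 paint(5,4,B):
RRRRRR
RRRKKB
RRRKKB
RRRKGB
RRRRBR
RRRRBR
After op 3 fill(5,3,G) [23 cells changed]:
GGGGGG
GGGKKB
GGGKKB
GGGKGB
GGGGBR
GGGGBR
After op 4 fill(5,2,W) [23 cells changed]:
WWWWWW
WWWKKB
WWWKKB
WWWKGB
WWWWBR
WWWWBR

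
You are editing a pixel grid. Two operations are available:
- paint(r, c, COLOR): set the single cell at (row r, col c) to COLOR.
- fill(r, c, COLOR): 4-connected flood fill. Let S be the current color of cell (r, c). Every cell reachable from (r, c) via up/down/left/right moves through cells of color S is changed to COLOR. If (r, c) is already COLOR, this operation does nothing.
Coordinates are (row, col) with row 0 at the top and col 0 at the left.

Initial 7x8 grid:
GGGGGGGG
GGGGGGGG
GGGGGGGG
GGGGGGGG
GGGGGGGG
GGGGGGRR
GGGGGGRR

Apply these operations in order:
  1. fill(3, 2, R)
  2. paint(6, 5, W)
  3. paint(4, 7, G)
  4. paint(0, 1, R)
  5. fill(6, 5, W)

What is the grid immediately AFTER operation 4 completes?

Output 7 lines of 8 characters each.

After op 1 fill(3,2,R) [52 cells changed]:
RRRRRRRR
RRRRRRRR
RRRRRRRR
RRRRRRRR
RRRRRRRR
RRRRRRRR
RRRRRRRR
After op 2 paint(6,5,W):
RRRRRRRR
RRRRRRRR
RRRRRRRR
RRRRRRRR
RRRRRRRR
RRRRRRRR
RRRRRWRR
After op 3 paint(4,7,G):
RRRRRRRR
RRRRRRRR
RRRRRRRR
RRRRRRRR
RRRRRRRG
RRRRRRRR
RRRRRWRR
After op 4 paint(0,1,R):
RRRRRRRR
RRRRRRRR
RRRRRRRR
RRRRRRRR
RRRRRRRG
RRRRRRRR
RRRRRWRR

Answer: RRRRRRRR
RRRRRRRR
RRRRRRRR
RRRRRRRR
RRRRRRRG
RRRRRRRR
RRRRRWRR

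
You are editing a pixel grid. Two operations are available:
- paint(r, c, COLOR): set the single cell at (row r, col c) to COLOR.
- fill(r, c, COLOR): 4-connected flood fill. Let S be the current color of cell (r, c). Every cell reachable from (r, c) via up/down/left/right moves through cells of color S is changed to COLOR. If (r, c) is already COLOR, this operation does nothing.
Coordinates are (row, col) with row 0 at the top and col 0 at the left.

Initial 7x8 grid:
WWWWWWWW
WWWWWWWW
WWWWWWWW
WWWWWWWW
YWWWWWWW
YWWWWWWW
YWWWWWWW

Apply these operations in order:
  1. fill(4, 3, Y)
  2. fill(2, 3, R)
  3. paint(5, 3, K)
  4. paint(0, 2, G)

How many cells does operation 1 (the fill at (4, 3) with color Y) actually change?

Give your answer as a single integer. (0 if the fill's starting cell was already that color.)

Answer: 53

Derivation:
After op 1 fill(4,3,Y) [53 cells changed]:
YYYYYYYY
YYYYYYYY
YYYYYYYY
YYYYYYYY
YYYYYYYY
YYYYYYYY
YYYYYYYY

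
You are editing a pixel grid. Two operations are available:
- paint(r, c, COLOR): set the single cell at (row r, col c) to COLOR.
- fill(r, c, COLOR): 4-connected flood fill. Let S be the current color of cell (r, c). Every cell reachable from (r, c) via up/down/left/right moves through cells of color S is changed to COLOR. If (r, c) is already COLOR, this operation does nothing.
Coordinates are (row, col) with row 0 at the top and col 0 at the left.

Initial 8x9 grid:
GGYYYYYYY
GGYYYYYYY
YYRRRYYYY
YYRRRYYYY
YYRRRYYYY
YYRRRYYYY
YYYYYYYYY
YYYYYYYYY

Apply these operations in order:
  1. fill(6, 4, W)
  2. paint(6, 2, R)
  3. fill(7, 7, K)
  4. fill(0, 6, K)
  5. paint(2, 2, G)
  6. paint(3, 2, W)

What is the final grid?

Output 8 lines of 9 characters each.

After op 1 fill(6,4,W) [56 cells changed]:
GGWWWWWWW
GGWWWWWWW
WWRRRWWWW
WWRRRWWWW
WWRRRWWWW
WWRRRWWWW
WWWWWWWWW
WWWWWWWWW
After op 2 paint(6,2,R):
GGWWWWWWW
GGWWWWWWW
WWRRRWWWW
WWRRRWWWW
WWRRRWWWW
WWRRRWWWW
WWRWWWWWW
WWWWWWWWW
After op 3 fill(7,7,K) [55 cells changed]:
GGKKKKKKK
GGKKKKKKK
KKRRRKKKK
KKRRRKKKK
KKRRRKKKK
KKRRRKKKK
KKRKKKKKK
KKKKKKKKK
After op 4 fill(0,6,K) [0 cells changed]:
GGKKKKKKK
GGKKKKKKK
KKRRRKKKK
KKRRRKKKK
KKRRRKKKK
KKRRRKKKK
KKRKKKKKK
KKKKKKKKK
After op 5 paint(2,2,G):
GGKKKKKKK
GGKKKKKKK
KKGRRKKKK
KKRRRKKKK
KKRRRKKKK
KKRRRKKKK
KKRKKKKKK
KKKKKKKKK
After op 6 paint(3,2,W):
GGKKKKKKK
GGKKKKKKK
KKGRRKKKK
KKWRRKKKK
KKRRRKKKK
KKRRRKKKK
KKRKKKKKK
KKKKKKKKK

Answer: GGKKKKKKK
GGKKKKKKK
KKGRRKKKK
KKWRRKKKK
KKRRRKKKK
KKRRRKKKK
KKRKKKKKK
KKKKKKKKK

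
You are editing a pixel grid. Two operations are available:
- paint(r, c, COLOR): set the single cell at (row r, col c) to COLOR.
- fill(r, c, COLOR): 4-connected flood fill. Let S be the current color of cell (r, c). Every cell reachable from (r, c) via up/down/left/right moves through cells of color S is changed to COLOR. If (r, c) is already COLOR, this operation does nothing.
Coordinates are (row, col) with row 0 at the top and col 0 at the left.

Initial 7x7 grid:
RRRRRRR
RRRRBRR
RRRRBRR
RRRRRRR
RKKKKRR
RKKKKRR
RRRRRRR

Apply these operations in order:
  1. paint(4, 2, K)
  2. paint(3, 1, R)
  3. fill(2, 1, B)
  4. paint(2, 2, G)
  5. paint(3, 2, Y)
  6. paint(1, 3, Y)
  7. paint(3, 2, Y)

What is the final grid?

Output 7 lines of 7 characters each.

After op 1 paint(4,2,K):
RRRRRRR
RRRRBRR
RRRRBRR
RRRRRRR
RKKKKRR
RKKKKRR
RRRRRRR
After op 2 paint(3,1,R):
RRRRRRR
RRRRBRR
RRRRBRR
RRRRRRR
RKKKKRR
RKKKKRR
RRRRRRR
After op 3 fill(2,1,B) [39 cells changed]:
BBBBBBB
BBBBBBB
BBBBBBB
BBBBBBB
BKKKKBB
BKKKKBB
BBBBBBB
After op 4 paint(2,2,G):
BBBBBBB
BBBBBBB
BBGBBBB
BBBBBBB
BKKKKBB
BKKKKBB
BBBBBBB
After op 5 paint(3,2,Y):
BBBBBBB
BBBBBBB
BBGBBBB
BBYBBBB
BKKKKBB
BKKKKBB
BBBBBBB
After op 6 paint(1,3,Y):
BBBBBBB
BBBYBBB
BBGBBBB
BBYBBBB
BKKKKBB
BKKKKBB
BBBBBBB
After op 7 paint(3,2,Y):
BBBBBBB
BBBYBBB
BBGBBBB
BBYBBBB
BKKKKBB
BKKKKBB
BBBBBBB

Answer: BBBBBBB
BBBYBBB
BBGBBBB
BBYBBBB
BKKKKBB
BKKKKBB
BBBBBBB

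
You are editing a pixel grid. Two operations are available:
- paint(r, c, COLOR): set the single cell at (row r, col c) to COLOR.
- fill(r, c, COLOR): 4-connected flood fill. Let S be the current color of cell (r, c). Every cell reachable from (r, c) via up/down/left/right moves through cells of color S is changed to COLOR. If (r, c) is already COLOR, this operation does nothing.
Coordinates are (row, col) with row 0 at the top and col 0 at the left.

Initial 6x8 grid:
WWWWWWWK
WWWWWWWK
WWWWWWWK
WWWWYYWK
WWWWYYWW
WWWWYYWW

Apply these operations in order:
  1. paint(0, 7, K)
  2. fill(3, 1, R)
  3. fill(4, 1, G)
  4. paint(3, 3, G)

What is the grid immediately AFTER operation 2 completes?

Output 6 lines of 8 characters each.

After op 1 paint(0,7,K):
WWWWWWWK
WWWWWWWK
WWWWWWWK
WWWWYYWK
WWWWYYWW
WWWWYYWW
After op 2 fill(3,1,R) [38 cells changed]:
RRRRRRRK
RRRRRRRK
RRRRRRRK
RRRRYYRK
RRRRYYRR
RRRRYYRR

Answer: RRRRRRRK
RRRRRRRK
RRRRRRRK
RRRRYYRK
RRRRYYRR
RRRRYYRR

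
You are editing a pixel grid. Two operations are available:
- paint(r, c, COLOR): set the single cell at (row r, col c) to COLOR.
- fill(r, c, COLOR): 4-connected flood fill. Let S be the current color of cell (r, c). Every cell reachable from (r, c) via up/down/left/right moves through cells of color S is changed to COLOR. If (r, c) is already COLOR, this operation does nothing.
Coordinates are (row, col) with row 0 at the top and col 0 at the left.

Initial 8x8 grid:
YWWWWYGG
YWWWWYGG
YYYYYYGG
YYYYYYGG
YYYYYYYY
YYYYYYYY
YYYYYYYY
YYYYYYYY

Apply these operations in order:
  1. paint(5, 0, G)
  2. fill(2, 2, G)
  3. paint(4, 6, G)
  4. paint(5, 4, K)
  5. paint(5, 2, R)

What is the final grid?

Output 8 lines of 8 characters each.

Answer: GWWWWGGG
GWWWWGGG
GGGGGGGG
GGGGGGGG
GGGGGGGG
GGRGKGGG
GGGGGGGG
GGGGGGGG

Derivation:
After op 1 paint(5,0,G):
YWWWWYGG
YWWWWYGG
YYYYYYGG
YYYYYYGG
YYYYYYYY
GYYYYYYY
YYYYYYYY
YYYYYYYY
After op 2 fill(2,2,G) [47 cells changed]:
GWWWWGGG
GWWWWGGG
GGGGGGGG
GGGGGGGG
GGGGGGGG
GGGGGGGG
GGGGGGGG
GGGGGGGG
After op 3 paint(4,6,G):
GWWWWGGG
GWWWWGGG
GGGGGGGG
GGGGGGGG
GGGGGGGG
GGGGGGGG
GGGGGGGG
GGGGGGGG
After op 4 paint(5,4,K):
GWWWWGGG
GWWWWGGG
GGGGGGGG
GGGGGGGG
GGGGGGGG
GGGGKGGG
GGGGGGGG
GGGGGGGG
After op 5 paint(5,2,R):
GWWWWGGG
GWWWWGGG
GGGGGGGG
GGGGGGGG
GGGGGGGG
GGRGKGGG
GGGGGGGG
GGGGGGGG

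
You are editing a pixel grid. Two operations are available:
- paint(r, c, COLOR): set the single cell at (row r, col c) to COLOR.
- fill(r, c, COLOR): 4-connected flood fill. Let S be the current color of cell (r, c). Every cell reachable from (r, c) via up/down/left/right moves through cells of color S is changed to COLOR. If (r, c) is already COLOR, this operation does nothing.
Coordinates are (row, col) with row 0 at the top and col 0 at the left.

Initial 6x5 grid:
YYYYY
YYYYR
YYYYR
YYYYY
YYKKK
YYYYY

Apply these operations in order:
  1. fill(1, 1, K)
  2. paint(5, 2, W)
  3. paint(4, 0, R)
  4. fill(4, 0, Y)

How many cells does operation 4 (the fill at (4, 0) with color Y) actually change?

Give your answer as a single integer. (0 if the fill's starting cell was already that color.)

After op 1 fill(1,1,K) [25 cells changed]:
KKKKK
KKKKR
KKKKR
KKKKK
KKKKK
KKKKK
After op 2 paint(5,2,W):
KKKKK
KKKKR
KKKKR
KKKKK
KKKKK
KKWKK
After op 3 paint(4,0,R):
KKKKK
KKKKR
KKKKR
KKKKK
RKKKK
KKWKK
After op 4 fill(4,0,Y) [1 cells changed]:
KKKKK
KKKKR
KKKKR
KKKKK
YKKKK
KKWKK

Answer: 1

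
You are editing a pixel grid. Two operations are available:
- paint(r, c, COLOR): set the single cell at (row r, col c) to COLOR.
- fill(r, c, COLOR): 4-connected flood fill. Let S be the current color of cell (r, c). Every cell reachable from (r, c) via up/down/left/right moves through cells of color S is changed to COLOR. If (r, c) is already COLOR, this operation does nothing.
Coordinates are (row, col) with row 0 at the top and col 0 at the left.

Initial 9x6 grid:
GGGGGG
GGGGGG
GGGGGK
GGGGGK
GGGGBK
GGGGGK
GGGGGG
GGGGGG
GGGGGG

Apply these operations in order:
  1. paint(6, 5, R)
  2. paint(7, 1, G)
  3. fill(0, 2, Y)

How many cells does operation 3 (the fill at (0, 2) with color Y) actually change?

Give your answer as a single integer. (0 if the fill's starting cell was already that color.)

Answer: 48

Derivation:
After op 1 paint(6,5,R):
GGGGGG
GGGGGG
GGGGGK
GGGGGK
GGGGBK
GGGGGK
GGGGGR
GGGGGG
GGGGGG
After op 2 paint(7,1,G):
GGGGGG
GGGGGG
GGGGGK
GGGGGK
GGGGBK
GGGGGK
GGGGGR
GGGGGG
GGGGGG
After op 3 fill(0,2,Y) [48 cells changed]:
YYYYYY
YYYYYY
YYYYYK
YYYYYK
YYYYBK
YYYYYK
YYYYYR
YYYYYY
YYYYYY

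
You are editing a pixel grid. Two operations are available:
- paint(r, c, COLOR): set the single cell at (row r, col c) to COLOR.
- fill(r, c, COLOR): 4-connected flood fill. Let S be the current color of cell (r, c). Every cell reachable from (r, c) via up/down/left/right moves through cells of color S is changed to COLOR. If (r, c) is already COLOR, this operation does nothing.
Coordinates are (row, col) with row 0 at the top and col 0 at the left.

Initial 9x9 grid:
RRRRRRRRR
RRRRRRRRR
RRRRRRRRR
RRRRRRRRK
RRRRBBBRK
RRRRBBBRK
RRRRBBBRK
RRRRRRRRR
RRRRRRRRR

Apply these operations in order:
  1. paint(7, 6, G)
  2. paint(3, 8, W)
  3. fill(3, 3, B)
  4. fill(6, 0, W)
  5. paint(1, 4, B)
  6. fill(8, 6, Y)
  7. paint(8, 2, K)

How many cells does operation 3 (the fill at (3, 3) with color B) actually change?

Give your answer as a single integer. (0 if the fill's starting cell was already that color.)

Answer: 67

Derivation:
After op 1 paint(7,6,G):
RRRRRRRRR
RRRRRRRRR
RRRRRRRRR
RRRRRRRRK
RRRRBBBRK
RRRRBBBRK
RRRRBBBRK
RRRRRRGRR
RRRRRRRRR
After op 2 paint(3,8,W):
RRRRRRRRR
RRRRRRRRR
RRRRRRRRR
RRRRRRRRW
RRRRBBBRK
RRRRBBBRK
RRRRBBBRK
RRRRRRGRR
RRRRRRRRR
After op 3 fill(3,3,B) [67 cells changed]:
BBBBBBBBB
BBBBBBBBB
BBBBBBBBB
BBBBBBBBW
BBBBBBBBK
BBBBBBBBK
BBBBBBBBK
BBBBBBGBB
BBBBBBBBB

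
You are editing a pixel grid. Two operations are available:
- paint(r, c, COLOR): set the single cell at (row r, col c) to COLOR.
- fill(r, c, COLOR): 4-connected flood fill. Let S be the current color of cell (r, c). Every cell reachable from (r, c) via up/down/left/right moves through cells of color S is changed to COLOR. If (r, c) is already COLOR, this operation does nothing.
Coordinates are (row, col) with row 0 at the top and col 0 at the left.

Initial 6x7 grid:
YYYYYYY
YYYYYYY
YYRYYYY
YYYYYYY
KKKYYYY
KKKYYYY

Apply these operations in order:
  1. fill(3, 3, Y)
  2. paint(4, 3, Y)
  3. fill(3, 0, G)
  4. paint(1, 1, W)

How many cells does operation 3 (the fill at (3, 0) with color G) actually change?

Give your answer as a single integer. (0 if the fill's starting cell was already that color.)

Answer: 35

Derivation:
After op 1 fill(3,3,Y) [0 cells changed]:
YYYYYYY
YYYYYYY
YYRYYYY
YYYYYYY
KKKYYYY
KKKYYYY
After op 2 paint(4,3,Y):
YYYYYYY
YYYYYYY
YYRYYYY
YYYYYYY
KKKYYYY
KKKYYYY
After op 3 fill(3,0,G) [35 cells changed]:
GGGGGGG
GGGGGGG
GGRGGGG
GGGGGGG
KKKGGGG
KKKGGGG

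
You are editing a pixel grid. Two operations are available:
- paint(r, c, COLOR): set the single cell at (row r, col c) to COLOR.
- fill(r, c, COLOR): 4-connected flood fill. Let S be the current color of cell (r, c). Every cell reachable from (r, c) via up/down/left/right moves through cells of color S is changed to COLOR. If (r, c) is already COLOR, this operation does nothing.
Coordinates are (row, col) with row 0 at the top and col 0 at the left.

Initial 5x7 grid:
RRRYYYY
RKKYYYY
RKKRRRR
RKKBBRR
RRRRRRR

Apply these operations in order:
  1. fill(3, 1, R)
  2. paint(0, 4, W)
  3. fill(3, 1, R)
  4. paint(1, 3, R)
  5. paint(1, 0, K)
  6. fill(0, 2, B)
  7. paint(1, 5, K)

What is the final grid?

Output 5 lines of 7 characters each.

After op 1 fill(3,1,R) [6 cells changed]:
RRRYYYY
RRRYYYY
RRRRRRR
RRRBBRR
RRRRRRR
After op 2 paint(0,4,W):
RRRYWYY
RRRYYYY
RRRRRRR
RRRBBRR
RRRRRRR
After op 3 fill(3,1,R) [0 cells changed]:
RRRYWYY
RRRYYYY
RRRRRRR
RRRBBRR
RRRRRRR
After op 4 paint(1,3,R):
RRRYWYY
RRRRYYY
RRRRRRR
RRRBBRR
RRRRRRR
After op 5 paint(1,0,K):
RRRYWYY
KRRRYYY
RRRRRRR
RRRBBRR
RRRRRRR
After op 6 fill(0,2,B) [25 cells changed]:
BBBYWYY
KBBBYYY
BBBBBBB
BBBBBBB
BBBBBBB
After op 7 paint(1,5,K):
BBBYWYY
KBBBYKY
BBBBBBB
BBBBBBB
BBBBBBB

Answer: BBBYWYY
KBBBYKY
BBBBBBB
BBBBBBB
BBBBBBB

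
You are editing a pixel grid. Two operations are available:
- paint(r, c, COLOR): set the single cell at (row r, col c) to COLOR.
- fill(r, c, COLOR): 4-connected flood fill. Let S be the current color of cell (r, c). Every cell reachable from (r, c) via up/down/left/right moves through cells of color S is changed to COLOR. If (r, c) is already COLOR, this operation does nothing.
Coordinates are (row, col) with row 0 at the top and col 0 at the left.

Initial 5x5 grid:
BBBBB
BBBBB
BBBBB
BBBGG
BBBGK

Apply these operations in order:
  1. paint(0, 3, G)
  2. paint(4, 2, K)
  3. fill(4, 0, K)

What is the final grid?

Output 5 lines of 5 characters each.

Answer: KKKGK
KKKKK
KKKKK
KKKGG
KKKGK

Derivation:
After op 1 paint(0,3,G):
BBBGB
BBBBB
BBBBB
BBBGG
BBBGK
After op 2 paint(4,2,K):
BBBGB
BBBBB
BBBBB
BBBGG
BBKGK
After op 3 fill(4,0,K) [19 cells changed]:
KKKGK
KKKKK
KKKKK
KKKGG
KKKGK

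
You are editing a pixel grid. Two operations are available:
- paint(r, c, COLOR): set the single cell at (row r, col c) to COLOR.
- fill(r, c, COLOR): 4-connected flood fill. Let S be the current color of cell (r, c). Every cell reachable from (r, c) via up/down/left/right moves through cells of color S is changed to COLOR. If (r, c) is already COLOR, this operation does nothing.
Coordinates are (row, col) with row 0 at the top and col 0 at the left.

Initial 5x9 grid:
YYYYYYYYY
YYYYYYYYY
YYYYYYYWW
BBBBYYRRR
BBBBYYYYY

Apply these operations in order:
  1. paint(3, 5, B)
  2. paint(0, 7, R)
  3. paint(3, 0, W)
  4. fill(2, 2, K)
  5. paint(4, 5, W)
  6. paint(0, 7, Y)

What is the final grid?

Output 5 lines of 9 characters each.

Answer: KKKKKKKYK
KKKKKKKKK
KKKKKKKWW
WBBBKBRRR
BBBBKWKKK

Derivation:
After op 1 paint(3,5,B):
YYYYYYYYY
YYYYYYYYY
YYYYYYYWW
BBBBYBRRR
BBBBYYYYY
After op 2 paint(0,7,R):
YYYYYYYRY
YYYYYYYYY
YYYYYYYWW
BBBBYBRRR
BBBBYYYYY
After op 3 paint(3,0,W):
YYYYYYYRY
YYYYYYYYY
YYYYYYYWW
WBBBYBRRR
BBBBYYYYY
After op 4 fill(2,2,K) [30 cells changed]:
KKKKKKKRK
KKKKKKKKK
KKKKKKKWW
WBBBKBRRR
BBBBKKKKK
After op 5 paint(4,5,W):
KKKKKKKRK
KKKKKKKKK
KKKKKKKWW
WBBBKBRRR
BBBBKWKKK
After op 6 paint(0,7,Y):
KKKKKKKYK
KKKKKKKKK
KKKKKKKWW
WBBBKBRRR
BBBBKWKKK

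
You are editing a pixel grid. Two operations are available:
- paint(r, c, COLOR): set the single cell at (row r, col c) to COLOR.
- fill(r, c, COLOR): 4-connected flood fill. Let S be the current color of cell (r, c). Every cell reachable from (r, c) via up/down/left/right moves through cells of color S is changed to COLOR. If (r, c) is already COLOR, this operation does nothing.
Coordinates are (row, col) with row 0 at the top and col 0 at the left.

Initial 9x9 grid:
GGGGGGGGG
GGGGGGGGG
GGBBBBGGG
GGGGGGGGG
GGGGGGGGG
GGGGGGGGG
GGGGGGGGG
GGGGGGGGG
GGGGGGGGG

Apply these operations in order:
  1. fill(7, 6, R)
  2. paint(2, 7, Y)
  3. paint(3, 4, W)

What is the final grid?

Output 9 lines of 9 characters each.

Answer: RRRRRRRRR
RRRRRRRRR
RRBBBBRYR
RRRRWRRRR
RRRRRRRRR
RRRRRRRRR
RRRRRRRRR
RRRRRRRRR
RRRRRRRRR

Derivation:
After op 1 fill(7,6,R) [77 cells changed]:
RRRRRRRRR
RRRRRRRRR
RRBBBBRRR
RRRRRRRRR
RRRRRRRRR
RRRRRRRRR
RRRRRRRRR
RRRRRRRRR
RRRRRRRRR
After op 2 paint(2,7,Y):
RRRRRRRRR
RRRRRRRRR
RRBBBBRYR
RRRRRRRRR
RRRRRRRRR
RRRRRRRRR
RRRRRRRRR
RRRRRRRRR
RRRRRRRRR
After op 3 paint(3,4,W):
RRRRRRRRR
RRRRRRRRR
RRBBBBRYR
RRRRWRRRR
RRRRRRRRR
RRRRRRRRR
RRRRRRRRR
RRRRRRRRR
RRRRRRRRR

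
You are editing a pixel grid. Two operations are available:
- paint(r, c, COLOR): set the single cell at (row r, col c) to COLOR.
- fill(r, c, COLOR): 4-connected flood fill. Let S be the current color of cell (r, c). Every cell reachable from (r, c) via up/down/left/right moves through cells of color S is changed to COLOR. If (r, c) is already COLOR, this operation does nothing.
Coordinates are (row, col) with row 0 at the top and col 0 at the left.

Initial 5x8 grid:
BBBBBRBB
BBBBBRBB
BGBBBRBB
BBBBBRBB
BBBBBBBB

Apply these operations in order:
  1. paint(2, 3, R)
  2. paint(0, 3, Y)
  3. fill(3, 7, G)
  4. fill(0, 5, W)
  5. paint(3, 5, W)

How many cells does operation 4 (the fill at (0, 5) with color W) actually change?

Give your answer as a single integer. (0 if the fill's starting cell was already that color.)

After op 1 paint(2,3,R):
BBBBBRBB
BBBBBRBB
BGBRBRBB
BBBBBRBB
BBBBBBBB
After op 2 paint(0,3,Y):
BBBYBRBB
BBBBBRBB
BGBRBRBB
BBBBBRBB
BBBBBBBB
After op 3 fill(3,7,G) [33 cells changed]:
GGGYGRGG
GGGGGRGG
GGGRGRGG
GGGGGRGG
GGGGGGGG
After op 4 fill(0,5,W) [4 cells changed]:
GGGYGWGG
GGGGGWGG
GGGRGWGG
GGGGGWGG
GGGGGGGG

Answer: 4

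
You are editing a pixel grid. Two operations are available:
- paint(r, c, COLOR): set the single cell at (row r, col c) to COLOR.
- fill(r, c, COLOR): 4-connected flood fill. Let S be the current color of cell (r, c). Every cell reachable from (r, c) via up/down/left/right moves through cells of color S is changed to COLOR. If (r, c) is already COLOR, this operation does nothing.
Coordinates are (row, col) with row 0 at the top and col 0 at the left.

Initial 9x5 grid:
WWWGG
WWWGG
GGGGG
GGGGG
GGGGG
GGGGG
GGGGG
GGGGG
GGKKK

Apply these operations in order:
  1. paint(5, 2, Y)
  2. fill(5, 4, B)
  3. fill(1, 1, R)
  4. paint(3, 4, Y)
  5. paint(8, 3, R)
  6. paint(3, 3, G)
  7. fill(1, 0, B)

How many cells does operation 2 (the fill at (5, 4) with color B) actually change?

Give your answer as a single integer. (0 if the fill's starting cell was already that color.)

After op 1 paint(5,2,Y):
WWWGG
WWWGG
GGGGG
GGGGG
GGGGG
GGYGG
GGGGG
GGGGG
GGKKK
After op 2 fill(5,4,B) [35 cells changed]:
WWWBB
WWWBB
BBBBB
BBBBB
BBBBB
BBYBB
BBBBB
BBBBB
BBKKK

Answer: 35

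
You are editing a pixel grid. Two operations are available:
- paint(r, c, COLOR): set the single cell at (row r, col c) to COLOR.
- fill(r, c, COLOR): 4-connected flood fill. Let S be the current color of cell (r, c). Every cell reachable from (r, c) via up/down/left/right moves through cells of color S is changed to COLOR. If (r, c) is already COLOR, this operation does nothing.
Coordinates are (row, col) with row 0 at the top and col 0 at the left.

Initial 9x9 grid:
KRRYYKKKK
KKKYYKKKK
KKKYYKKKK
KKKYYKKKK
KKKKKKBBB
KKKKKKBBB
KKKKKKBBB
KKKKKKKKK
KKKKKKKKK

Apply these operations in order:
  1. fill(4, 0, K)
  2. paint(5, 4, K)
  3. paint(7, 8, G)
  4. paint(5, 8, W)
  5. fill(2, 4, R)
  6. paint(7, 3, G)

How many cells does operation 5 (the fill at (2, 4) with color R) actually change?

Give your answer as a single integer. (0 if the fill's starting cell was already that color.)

Answer: 8

Derivation:
After op 1 fill(4,0,K) [0 cells changed]:
KRRYYKKKK
KKKYYKKKK
KKKYYKKKK
KKKYYKKKK
KKKKKKBBB
KKKKKKBBB
KKKKKKBBB
KKKKKKKKK
KKKKKKKKK
After op 2 paint(5,4,K):
KRRYYKKKK
KKKYYKKKK
KKKYYKKKK
KKKYYKKKK
KKKKKKBBB
KKKKKKBBB
KKKKKKBBB
KKKKKKKKK
KKKKKKKKK
After op 3 paint(7,8,G):
KRRYYKKKK
KKKYYKKKK
KKKYYKKKK
KKKYYKKKK
KKKKKKBBB
KKKKKKBBB
KKKKKKBBB
KKKKKKKKG
KKKKKKKKK
After op 4 paint(5,8,W):
KRRYYKKKK
KKKYYKKKK
KKKYYKKKK
KKKYYKKKK
KKKKKKBBB
KKKKKKBBW
KKKKKKBBB
KKKKKKKKG
KKKKKKKKK
After op 5 fill(2,4,R) [8 cells changed]:
KRRRRKKKK
KKKRRKKKK
KKKRRKKKK
KKKRRKKKK
KKKKKKBBB
KKKKKKBBW
KKKKKKBBB
KKKKKKKKG
KKKKKKKKK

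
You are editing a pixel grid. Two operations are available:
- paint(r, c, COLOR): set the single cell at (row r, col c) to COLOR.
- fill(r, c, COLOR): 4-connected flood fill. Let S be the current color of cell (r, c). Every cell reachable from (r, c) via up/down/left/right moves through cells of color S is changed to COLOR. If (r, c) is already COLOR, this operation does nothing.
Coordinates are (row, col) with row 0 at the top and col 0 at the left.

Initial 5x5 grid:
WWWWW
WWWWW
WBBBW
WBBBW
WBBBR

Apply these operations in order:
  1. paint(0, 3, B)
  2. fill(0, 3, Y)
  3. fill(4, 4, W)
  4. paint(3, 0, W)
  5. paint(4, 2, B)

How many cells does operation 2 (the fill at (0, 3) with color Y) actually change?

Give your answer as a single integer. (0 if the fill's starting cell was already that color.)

After op 1 paint(0,3,B):
WWWBW
WWWWW
WBBBW
WBBBW
WBBBR
After op 2 fill(0,3,Y) [1 cells changed]:
WWWYW
WWWWW
WBBBW
WBBBW
WBBBR

Answer: 1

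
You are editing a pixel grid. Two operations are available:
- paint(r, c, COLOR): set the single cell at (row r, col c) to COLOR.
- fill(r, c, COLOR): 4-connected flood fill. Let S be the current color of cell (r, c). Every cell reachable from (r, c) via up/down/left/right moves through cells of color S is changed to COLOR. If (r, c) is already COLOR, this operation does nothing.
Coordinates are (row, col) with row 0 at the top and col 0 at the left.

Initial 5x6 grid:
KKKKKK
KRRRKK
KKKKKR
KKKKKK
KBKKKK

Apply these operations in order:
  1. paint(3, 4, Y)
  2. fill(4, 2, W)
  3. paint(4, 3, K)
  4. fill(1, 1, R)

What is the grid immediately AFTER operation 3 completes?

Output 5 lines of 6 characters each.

After op 1 paint(3,4,Y):
KKKKKK
KRRRKK
KKKKKR
KKKKYK
KBKKKK
After op 2 fill(4,2,W) [24 cells changed]:
WWWWWW
WRRRWW
WWWWWR
WWWWYW
WBWWWW
After op 3 paint(4,3,K):
WWWWWW
WRRRWW
WWWWWR
WWWWYW
WBWKWW

Answer: WWWWWW
WRRRWW
WWWWWR
WWWWYW
WBWKWW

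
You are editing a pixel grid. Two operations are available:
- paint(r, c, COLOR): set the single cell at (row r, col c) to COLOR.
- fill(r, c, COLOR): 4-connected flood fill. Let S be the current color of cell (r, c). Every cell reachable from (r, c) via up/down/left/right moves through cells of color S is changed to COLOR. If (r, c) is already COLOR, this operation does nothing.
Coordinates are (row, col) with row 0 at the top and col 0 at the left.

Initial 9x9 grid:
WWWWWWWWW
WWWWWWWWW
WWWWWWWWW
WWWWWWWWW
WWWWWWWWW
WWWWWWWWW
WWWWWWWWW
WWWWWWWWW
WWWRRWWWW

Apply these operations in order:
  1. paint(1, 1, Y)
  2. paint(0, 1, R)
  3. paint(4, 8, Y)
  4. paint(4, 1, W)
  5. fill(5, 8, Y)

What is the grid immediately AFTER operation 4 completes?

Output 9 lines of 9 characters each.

Answer: WRWWWWWWW
WYWWWWWWW
WWWWWWWWW
WWWWWWWWW
WWWWWWWWY
WWWWWWWWW
WWWWWWWWW
WWWWWWWWW
WWWRRWWWW

Derivation:
After op 1 paint(1,1,Y):
WWWWWWWWW
WYWWWWWWW
WWWWWWWWW
WWWWWWWWW
WWWWWWWWW
WWWWWWWWW
WWWWWWWWW
WWWWWWWWW
WWWRRWWWW
After op 2 paint(0,1,R):
WRWWWWWWW
WYWWWWWWW
WWWWWWWWW
WWWWWWWWW
WWWWWWWWW
WWWWWWWWW
WWWWWWWWW
WWWWWWWWW
WWWRRWWWW
After op 3 paint(4,8,Y):
WRWWWWWWW
WYWWWWWWW
WWWWWWWWW
WWWWWWWWW
WWWWWWWWY
WWWWWWWWW
WWWWWWWWW
WWWWWWWWW
WWWRRWWWW
After op 4 paint(4,1,W):
WRWWWWWWW
WYWWWWWWW
WWWWWWWWW
WWWWWWWWW
WWWWWWWWY
WWWWWWWWW
WWWWWWWWW
WWWWWWWWW
WWWRRWWWW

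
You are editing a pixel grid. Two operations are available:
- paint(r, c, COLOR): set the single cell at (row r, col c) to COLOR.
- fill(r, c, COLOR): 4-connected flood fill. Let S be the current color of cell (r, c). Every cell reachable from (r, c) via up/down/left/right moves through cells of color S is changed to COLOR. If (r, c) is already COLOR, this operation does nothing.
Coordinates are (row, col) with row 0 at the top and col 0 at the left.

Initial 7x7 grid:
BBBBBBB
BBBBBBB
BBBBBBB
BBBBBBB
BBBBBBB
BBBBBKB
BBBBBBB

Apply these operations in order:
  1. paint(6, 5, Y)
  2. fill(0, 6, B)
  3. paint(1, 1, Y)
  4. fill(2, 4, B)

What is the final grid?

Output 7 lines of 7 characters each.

Answer: BBBBBBB
BYBBBBB
BBBBBBB
BBBBBBB
BBBBBBB
BBBBBKB
BBBBBYB

Derivation:
After op 1 paint(6,5,Y):
BBBBBBB
BBBBBBB
BBBBBBB
BBBBBBB
BBBBBBB
BBBBBKB
BBBBBYB
After op 2 fill(0,6,B) [0 cells changed]:
BBBBBBB
BBBBBBB
BBBBBBB
BBBBBBB
BBBBBBB
BBBBBKB
BBBBBYB
After op 3 paint(1,1,Y):
BBBBBBB
BYBBBBB
BBBBBBB
BBBBBBB
BBBBBBB
BBBBBKB
BBBBBYB
After op 4 fill(2,4,B) [0 cells changed]:
BBBBBBB
BYBBBBB
BBBBBBB
BBBBBBB
BBBBBBB
BBBBBKB
BBBBBYB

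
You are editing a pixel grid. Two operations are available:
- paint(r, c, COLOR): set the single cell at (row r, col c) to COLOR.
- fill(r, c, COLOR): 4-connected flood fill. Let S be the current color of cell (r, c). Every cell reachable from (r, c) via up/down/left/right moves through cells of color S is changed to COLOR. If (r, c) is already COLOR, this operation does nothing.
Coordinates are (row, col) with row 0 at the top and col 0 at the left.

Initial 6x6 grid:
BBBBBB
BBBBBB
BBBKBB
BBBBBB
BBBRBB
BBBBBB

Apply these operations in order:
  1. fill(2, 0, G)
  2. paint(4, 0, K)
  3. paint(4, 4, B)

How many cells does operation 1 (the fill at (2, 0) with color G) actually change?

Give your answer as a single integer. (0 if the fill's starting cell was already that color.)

After op 1 fill(2,0,G) [34 cells changed]:
GGGGGG
GGGGGG
GGGKGG
GGGGGG
GGGRGG
GGGGGG

Answer: 34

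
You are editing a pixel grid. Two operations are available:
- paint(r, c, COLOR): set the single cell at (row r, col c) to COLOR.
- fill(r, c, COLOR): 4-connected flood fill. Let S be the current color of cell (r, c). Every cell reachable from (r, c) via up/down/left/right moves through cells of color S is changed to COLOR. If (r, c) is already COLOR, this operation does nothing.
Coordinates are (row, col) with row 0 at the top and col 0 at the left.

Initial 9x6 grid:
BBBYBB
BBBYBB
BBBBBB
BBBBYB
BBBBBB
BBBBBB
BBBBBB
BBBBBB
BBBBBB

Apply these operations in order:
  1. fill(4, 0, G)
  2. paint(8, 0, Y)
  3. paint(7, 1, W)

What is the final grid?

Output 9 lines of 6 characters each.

After op 1 fill(4,0,G) [51 cells changed]:
GGGYGG
GGGYGG
GGGGGG
GGGGYG
GGGGGG
GGGGGG
GGGGGG
GGGGGG
GGGGGG
After op 2 paint(8,0,Y):
GGGYGG
GGGYGG
GGGGGG
GGGGYG
GGGGGG
GGGGGG
GGGGGG
GGGGGG
YGGGGG
After op 3 paint(7,1,W):
GGGYGG
GGGYGG
GGGGGG
GGGGYG
GGGGGG
GGGGGG
GGGGGG
GWGGGG
YGGGGG

Answer: GGGYGG
GGGYGG
GGGGGG
GGGGYG
GGGGGG
GGGGGG
GGGGGG
GWGGGG
YGGGGG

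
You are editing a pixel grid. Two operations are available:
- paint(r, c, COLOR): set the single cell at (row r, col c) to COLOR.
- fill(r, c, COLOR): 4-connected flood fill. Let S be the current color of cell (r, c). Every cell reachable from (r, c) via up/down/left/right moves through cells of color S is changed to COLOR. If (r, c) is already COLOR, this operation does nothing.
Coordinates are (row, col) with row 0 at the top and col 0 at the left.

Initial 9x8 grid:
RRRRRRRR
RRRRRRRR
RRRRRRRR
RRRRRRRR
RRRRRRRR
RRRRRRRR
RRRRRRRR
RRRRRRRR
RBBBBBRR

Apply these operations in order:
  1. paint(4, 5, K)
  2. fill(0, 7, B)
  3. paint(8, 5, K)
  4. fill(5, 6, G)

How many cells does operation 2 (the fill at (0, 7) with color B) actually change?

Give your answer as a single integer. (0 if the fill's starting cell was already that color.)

After op 1 paint(4,5,K):
RRRRRRRR
RRRRRRRR
RRRRRRRR
RRRRRRRR
RRRRRKRR
RRRRRRRR
RRRRRRRR
RRRRRRRR
RBBBBBRR
After op 2 fill(0,7,B) [66 cells changed]:
BBBBBBBB
BBBBBBBB
BBBBBBBB
BBBBBBBB
BBBBBKBB
BBBBBBBB
BBBBBBBB
BBBBBBBB
BBBBBBBB

Answer: 66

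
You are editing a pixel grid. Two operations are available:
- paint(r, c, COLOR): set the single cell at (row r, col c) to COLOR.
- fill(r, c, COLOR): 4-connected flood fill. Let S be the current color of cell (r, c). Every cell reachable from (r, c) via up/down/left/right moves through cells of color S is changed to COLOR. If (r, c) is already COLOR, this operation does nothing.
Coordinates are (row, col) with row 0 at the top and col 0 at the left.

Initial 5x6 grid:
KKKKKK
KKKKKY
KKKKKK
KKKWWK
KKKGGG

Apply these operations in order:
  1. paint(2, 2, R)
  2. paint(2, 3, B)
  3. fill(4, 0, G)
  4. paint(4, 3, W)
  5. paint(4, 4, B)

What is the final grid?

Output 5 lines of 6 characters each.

Answer: GGGGGG
GGGGGY
GGRBGG
GGGWWG
GGGWBG

Derivation:
After op 1 paint(2,2,R):
KKKKKK
KKKKKY
KKRKKK
KKKWWK
KKKGGG
After op 2 paint(2,3,B):
KKKKKK
KKKKKY
KKRBKK
KKKWWK
KKKGGG
After op 3 fill(4,0,G) [22 cells changed]:
GGGGGG
GGGGGY
GGRBGG
GGGWWG
GGGGGG
After op 4 paint(4,3,W):
GGGGGG
GGGGGY
GGRBGG
GGGWWG
GGGWGG
After op 5 paint(4,4,B):
GGGGGG
GGGGGY
GGRBGG
GGGWWG
GGGWBG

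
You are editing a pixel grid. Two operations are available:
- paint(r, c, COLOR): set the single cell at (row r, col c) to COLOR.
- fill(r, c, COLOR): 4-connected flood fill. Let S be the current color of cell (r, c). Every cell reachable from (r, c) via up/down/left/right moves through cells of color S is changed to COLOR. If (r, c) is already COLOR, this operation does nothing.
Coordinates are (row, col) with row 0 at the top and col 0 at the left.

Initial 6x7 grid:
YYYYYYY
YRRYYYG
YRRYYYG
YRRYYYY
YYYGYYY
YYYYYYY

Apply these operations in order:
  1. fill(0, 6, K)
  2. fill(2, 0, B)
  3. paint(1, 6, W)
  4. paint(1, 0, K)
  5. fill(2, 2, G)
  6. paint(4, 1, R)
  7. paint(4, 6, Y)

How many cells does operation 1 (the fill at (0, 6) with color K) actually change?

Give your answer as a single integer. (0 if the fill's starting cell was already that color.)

After op 1 fill(0,6,K) [33 cells changed]:
KKKKKKK
KRRKKKG
KRRKKKG
KRRKKKK
KKKGKKK
KKKKKKK

Answer: 33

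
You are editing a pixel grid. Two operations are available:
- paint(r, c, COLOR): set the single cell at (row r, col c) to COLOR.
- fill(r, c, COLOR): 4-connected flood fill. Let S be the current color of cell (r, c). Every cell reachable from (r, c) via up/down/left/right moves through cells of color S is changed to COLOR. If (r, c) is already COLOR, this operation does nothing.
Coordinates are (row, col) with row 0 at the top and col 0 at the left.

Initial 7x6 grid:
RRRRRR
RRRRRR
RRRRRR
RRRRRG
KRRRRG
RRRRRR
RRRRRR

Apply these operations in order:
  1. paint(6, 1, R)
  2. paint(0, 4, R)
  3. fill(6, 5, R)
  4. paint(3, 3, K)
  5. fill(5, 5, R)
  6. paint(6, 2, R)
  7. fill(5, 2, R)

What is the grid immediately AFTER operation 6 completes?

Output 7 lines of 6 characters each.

Answer: RRRRRR
RRRRRR
RRRRRR
RRRKRG
KRRRRG
RRRRRR
RRRRRR

Derivation:
After op 1 paint(6,1,R):
RRRRRR
RRRRRR
RRRRRR
RRRRRG
KRRRRG
RRRRRR
RRRRRR
After op 2 paint(0,4,R):
RRRRRR
RRRRRR
RRRRRR
RRRRRG
KRRRRG
RRRRRR
RRRRRR
After op 3 fill(6,5,R) [0 cells changed]:
RRRRRR
RRRRRR
RRRRRR
RRRRRG
KRRRRG
RRRRRR
RRRRRR
After op 4 paint(3,3,K):
RRRRRR
RRRRRR
RRRRRR
RRRKRG
KRRRRG
RRRRRR
RRRRRR
After op 5 fill(5,5,R) [0 cells changed]:
RRRRRR
RRRRRR
RRRRRR
RRRKRG
KRRRRG
RRRRRR
RRRRRR
After op 6 paint(6,2,R):
RRRRRR
RRRRRR
RRRRRR
RRRKRG
KRRRRG
RRRRRR
RRRRRR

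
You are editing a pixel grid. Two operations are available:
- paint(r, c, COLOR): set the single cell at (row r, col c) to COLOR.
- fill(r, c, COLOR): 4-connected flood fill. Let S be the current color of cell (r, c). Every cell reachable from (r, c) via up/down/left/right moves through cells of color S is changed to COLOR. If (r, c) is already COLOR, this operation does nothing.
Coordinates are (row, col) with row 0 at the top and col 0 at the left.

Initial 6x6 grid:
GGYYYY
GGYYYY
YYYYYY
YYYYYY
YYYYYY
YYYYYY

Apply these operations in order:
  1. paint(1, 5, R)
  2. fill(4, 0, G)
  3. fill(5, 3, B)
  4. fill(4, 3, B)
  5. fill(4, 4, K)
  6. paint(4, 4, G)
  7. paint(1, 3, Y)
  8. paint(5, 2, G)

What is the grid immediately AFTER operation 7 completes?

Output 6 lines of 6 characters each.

Answer: KKKKKK
KKKYKR
KKKKKK
KKKKKK
KKKKGK
KKKKKK

Derivation:
After op 1 paint(1,5,R):
GGYYYY
GGYYYR
YYYYYY
YYYYYY
YYYYYY
YYYYYY
After op 2 fill(4,0,G) [31 cells changed]:
GGGGGG
GGGGGR
GGGGGG
GGGGGG
GGGGGG
GGGGGG
After op 3 fill(5,3,B) [35 cells changed]:
BBBBBB
BBBBBR
BBBBBB
BBBBBB
BBBBBB
BBBBBB
After op 4 fill(4,3,B) [0 cells changed]:
BBBBBB
BBBBBR
BBBBBB
BBBBBB
BBBBBB
BBBBBB
After op 5 fill(4,4,K) [35 cells changed]:
KKKKKK
KKKKKR
KKKKKK
KKKKKK
KKKKKK
KKKKKK
After op 6 paint(4,4,G):
KKKKKK
KKKKKR
KKKKKK
KKKKKK
KKKKGK
KKKKKK
After op 7 paint(1,3,Y):
KKKKKK
KKKYKR
KKKKKK
KKKKKK
KKKKGK
KKKKKK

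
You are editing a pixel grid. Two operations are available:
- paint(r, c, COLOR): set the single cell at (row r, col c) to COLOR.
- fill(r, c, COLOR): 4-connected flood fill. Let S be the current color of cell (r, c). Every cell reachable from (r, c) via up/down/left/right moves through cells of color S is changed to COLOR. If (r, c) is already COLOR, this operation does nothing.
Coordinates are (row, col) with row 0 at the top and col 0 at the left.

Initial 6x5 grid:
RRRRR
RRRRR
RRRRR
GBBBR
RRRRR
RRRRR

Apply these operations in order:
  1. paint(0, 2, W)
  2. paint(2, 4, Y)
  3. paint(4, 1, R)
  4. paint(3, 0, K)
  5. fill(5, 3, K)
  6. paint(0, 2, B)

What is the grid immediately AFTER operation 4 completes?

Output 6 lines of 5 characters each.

Answer: RRWRR
RRRRR
RRRRY
KBBBR
RRRRR
RRRRR

Derivation:
After op 1 paint(0,2,W):
RRWRR
RRRRR
RRRRR
GBBBR
RRRRR
RRRRR
After op 2 paint(2,4,Y):
RRWRR
RRRRR
RRRRY
GBBBR
RRRRR
RRRRR
After op 3 paint(4,1,R):
RRWRR
RRRRR
RRRRY
GBBBR
RRRRR
RRRRR
After op 4 paint(3,0,K):
RRWRR
RRRRR
RRRRY
KBBBR
RRRRR
RRRRR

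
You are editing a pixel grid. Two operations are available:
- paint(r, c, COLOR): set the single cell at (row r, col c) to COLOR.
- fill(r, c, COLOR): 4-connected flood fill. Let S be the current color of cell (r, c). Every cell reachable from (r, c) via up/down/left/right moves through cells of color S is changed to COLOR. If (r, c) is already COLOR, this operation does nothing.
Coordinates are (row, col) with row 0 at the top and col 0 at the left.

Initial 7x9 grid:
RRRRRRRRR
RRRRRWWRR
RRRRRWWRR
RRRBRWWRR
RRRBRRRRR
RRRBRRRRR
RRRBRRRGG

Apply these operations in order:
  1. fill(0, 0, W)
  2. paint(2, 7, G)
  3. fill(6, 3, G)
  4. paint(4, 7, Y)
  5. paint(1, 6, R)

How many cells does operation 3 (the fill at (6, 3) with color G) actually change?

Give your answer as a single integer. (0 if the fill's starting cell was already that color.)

Answer: 4

Derivation:
After op 1 fill(0,0,W) [51 cells changed]:
WWWWWWWWW
WWWWWWWWW
WWWWWWWWW
WWWBWWWWW
WWWBWWWWW
WWWBWWWWW
WWWBWWWGG
After op 2 paint(2,7,G):
WWWWWWWWW
WWWWWWWWW
WWWWWWWGW
WWWBWWWWW
WWWBWWWWW
WWWBWWWWW
WWWBWWWGG
After op 3 fill(6,3,G) [4 cells changed]:
WWWWWWWWW
WWWWWWWWW
WWWWWWWGW
WWWGWWWWW
WWWGWWWWW
WWWGWWWWW
WWWGWWWGG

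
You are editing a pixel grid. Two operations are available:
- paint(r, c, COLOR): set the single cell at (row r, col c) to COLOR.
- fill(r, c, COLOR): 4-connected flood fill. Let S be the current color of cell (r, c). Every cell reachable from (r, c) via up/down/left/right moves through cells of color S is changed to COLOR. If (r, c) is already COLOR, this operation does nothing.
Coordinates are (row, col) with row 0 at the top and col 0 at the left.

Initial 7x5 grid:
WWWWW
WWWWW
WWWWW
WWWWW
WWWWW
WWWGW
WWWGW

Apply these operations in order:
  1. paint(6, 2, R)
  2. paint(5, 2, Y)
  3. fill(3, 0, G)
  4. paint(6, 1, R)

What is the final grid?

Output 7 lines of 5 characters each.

After op 1 paint(6,2,R):
WWWWW
WWWWW
WWWWW
WWWWW
WWWWW
WWWGW
WWRGW
After op 2 paint(5,2,Y):
WWWWW
WWWWW
WWWWW
WWWWW
WWWWW
WWYGW
WWRGW
After op 3 fill(3,0,G) [31 cells changed]:
GGGGG
GGGGG
GGGGG
GGGGG
GGGGG
GGYGG
GGRGG
After op 4 paint(6,1,R):
GGGGG
GGGGG
GGGGG
GGGGG
GGGGG
GGYGG
GRRGG

Answer: GGGGG
GGGGG
GGGGG
GGGGG
GGGGG
GGYGG
GRRGG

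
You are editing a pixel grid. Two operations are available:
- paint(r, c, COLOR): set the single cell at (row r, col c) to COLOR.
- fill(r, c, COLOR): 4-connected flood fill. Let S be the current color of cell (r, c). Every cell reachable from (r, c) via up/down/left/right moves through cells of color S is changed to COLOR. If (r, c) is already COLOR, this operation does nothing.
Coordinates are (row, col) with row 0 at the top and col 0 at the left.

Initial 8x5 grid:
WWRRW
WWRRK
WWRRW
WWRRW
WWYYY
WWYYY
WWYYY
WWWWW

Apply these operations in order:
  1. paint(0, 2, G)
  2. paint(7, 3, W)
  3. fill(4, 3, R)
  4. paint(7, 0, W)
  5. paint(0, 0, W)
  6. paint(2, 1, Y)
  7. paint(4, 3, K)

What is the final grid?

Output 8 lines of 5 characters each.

After op 1 paint(0,2,G):
WWGRW
WWRRK
WWRRW
WWRRW
WWYYY
WWYYY
WWYYY
WWWWW
After op 2 paint(7,3,W):
WWGRW
WWRRK
WWRRW
WWRRW
WWYYY
WWYYY
WWYYY
WWWWW
After op 3 fill(4,3,R) [9 cells changed]:
WWGRW
WWRRK
WWRRW
WWRRW
WWRRR
WWRRR
WWRRR
WWWWW
After op 4 paint(7,0,W):
WWGRW
WWRRK
WWRRW
WWRRW
WWRRR
WWRRR
WWRRR
WWWWW
After op 5 paint(0,0,W):
WWGRW
WWRRK
WWRRW
WWRRW
WWRRR
WWRRR
WWRRR
WWWWW
After op 6 paint(2,1,Y):
WWGRW
WWRRK
WYRRW
WWRRW
WWRRR
WWRRR
WWRRR
WWWWW
After op 7 paint(4,3,K):
WWGRW
WWRRK
WYRRW
WWRRW
WWRKR
WWRRR
WWRRR
WWWWW

Answer: WWGRW
WWRRK
WYRRW
WWRRW
WWRKR
WWRRR
WWRRR
WWWWW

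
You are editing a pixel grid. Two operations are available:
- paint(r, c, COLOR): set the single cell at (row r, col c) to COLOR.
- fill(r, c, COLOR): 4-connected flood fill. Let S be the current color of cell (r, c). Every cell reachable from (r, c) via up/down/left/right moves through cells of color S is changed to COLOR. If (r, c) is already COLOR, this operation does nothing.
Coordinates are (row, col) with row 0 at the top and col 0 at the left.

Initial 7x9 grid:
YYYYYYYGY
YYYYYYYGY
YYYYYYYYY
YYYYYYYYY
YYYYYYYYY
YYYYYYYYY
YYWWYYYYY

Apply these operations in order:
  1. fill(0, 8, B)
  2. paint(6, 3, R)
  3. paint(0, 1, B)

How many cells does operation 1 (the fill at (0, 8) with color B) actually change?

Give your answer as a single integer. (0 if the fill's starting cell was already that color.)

After op 1 fill(0,8,B) [59 cells changed]:
BBBBBBBGB
BBBBBBBGB
BBBBBBBBB
BBBBBBBBB
BBBBBBBBB
BBBBBBBBB
BBWWBBBBB

Answer: 59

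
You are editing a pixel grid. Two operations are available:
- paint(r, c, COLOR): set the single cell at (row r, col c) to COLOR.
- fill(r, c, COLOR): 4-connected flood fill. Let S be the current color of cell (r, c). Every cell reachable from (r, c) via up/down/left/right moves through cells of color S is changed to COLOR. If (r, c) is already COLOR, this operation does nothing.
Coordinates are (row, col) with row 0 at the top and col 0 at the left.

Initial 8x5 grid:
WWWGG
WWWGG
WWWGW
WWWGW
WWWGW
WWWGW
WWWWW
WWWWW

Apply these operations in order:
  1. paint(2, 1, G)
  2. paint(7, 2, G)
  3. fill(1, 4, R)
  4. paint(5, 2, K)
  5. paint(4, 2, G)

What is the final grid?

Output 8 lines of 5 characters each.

After op 1 paint(2,1,G):
WWWGG
WWWGG
WGWGW
WWWGW
WWWGW
WWWGW
WWWWW
WWWWW
After op 2 paint(7,2,G):
WWWGG
WWWGG
WGWGW
WWWGW
WWWGW
WWWGW
WWWWW
WWGWW
After op 3 fill(1,4,R) [8 cells changed]:
WWWRR
WWWRR
WGWRW
WWWRW
WWWRW
WWWRW
WWWWW
WWGWW
After op 4 paint(5,2,K):
WWWRR
WWWRR
WGWRW
WWWRW
WWWRW
WWKRW
WWWWW
WWGWW
After op 5 paint(4,2,G):
WWWRR
WWWRR
WGWRW
WWWRW
WWGRW
WWKRW
WWWWW
WWGWW

Answer: WWWRR
WWWRR
WGWRW
WWWRW
WWGRW
WWKRW
WWWWW
WWGWW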